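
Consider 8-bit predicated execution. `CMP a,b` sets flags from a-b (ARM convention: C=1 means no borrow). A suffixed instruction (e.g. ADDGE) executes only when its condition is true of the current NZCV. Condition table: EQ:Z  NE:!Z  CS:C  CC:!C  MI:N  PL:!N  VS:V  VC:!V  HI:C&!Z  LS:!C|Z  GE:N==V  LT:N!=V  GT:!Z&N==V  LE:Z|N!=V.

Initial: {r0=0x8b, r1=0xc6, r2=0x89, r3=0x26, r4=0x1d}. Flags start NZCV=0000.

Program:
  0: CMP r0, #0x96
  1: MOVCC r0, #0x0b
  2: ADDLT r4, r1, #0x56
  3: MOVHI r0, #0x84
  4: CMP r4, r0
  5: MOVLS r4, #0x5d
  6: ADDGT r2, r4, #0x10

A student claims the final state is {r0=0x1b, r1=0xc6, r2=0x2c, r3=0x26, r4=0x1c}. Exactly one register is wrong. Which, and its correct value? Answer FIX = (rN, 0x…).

0: ✓ CMP  NZCV=1000
1: ✓ MOVCC  r0←0x0b
2: ✓ ADDLT  r4←0x1c
3: · MOVHI
4: ✓ CMP  NZCV=0010
5: · MOVLS
6: ✓ ADDGT  r2←0x2c

FIX = (r0, 0x0b)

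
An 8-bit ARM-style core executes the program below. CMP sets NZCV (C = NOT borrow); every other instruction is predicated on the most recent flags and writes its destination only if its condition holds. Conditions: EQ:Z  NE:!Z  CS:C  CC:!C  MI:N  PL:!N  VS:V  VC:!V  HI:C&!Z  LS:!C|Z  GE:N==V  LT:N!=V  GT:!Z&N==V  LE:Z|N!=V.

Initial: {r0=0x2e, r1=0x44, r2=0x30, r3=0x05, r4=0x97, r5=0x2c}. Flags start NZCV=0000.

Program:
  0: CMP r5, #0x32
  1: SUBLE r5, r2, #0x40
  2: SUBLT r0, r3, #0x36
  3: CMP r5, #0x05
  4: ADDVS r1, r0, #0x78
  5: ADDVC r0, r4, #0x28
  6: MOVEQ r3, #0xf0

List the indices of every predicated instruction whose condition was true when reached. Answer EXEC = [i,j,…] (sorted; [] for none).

EXEC = [1,2,5]

[0] flags=1000 → (cmp)
[1] flags=1000 LE?T → r5=0xf0
[2] flags=1000 LT?T → r0=0xcf
[3] flags=1010 → (cmp)
[4] flags=1010 VS?F → skip
[5] flags=1010 VC?T → r0=0xbf
[6] flags=1010 EQ?F → skip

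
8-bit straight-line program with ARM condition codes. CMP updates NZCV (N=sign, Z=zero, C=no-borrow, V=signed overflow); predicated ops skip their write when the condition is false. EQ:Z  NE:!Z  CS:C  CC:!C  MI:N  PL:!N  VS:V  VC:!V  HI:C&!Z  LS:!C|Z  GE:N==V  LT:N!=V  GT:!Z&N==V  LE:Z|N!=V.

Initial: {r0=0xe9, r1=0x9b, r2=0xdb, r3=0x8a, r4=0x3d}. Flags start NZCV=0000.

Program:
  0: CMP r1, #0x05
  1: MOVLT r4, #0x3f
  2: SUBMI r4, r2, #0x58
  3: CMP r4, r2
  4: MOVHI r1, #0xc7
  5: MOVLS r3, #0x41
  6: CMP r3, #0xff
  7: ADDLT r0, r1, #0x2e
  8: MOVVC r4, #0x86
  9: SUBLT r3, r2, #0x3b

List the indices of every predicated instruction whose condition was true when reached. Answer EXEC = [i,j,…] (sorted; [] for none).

[0] flags=1010 → (cmp)
[1] flags=1010 LT?T → r4=0x3f
[2] flags=1010 MI?T → r4=0x83
[3] flags=1000 → (cmp)
[4] flags=1000 HI?F → skip
[5] flags=1000 LS?T → r3=0x41
[6] flags=0000 → (cmp)
[7] flags=0000 LT?F → skip
[8] flags=0000 VC?T → r4=0x86
[9] flags=0000 LT?F → skip

EXEC = [1,2,5,8]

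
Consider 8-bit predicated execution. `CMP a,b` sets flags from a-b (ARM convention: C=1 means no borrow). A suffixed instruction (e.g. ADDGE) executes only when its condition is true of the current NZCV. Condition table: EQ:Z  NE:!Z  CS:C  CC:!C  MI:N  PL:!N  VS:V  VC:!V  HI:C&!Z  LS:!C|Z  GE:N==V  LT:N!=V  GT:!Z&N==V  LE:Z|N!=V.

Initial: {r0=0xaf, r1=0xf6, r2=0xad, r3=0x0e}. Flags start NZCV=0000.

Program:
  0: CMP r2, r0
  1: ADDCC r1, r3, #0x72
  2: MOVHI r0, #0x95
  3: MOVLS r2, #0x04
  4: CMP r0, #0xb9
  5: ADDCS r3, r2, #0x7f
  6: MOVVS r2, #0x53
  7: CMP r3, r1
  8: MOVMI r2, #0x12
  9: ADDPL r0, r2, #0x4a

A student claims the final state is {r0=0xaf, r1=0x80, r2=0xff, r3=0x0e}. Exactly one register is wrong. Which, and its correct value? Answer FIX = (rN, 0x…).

0: ✓ CMP  NZCV=1000
1: ✓ ADDCC  r1←0x80
2: · MOVHI
3: ✓ MOVLS  r2←0x04
4: ✓ CMP  NZCV=1000
5: · ADDCS
6: · MOVVS
7: ✓ CMP  NZCV=1001
8: ✓ MOVMI  r2←0x12
9: · ADDPL

FIX = (r2, 0x12)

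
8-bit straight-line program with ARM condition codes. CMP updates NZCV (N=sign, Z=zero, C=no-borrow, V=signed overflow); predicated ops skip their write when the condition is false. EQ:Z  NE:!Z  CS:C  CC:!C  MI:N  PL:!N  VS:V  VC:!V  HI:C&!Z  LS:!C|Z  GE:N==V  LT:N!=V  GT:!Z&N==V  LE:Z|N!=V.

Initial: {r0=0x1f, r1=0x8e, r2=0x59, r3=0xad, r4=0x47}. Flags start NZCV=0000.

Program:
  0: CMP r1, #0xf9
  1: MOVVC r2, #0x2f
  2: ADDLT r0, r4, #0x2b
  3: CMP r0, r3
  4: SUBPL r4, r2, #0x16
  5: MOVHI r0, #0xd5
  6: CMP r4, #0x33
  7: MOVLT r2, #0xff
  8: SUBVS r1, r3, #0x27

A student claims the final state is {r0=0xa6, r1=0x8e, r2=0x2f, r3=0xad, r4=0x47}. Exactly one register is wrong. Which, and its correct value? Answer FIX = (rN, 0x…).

FIX = (r0, 0x72)

[0] flags=1000 → (cmp)
[1] flags=1000 VC?T → r2=0x2f
[2] flags=1000 LT?T → r0=0x72
[3] flags=1001 → (cmp)
[4] flags=1001 PL?F → skip
[5] flags=1001 HI?F → skip
[6] flags=0010 → (cmp)
[7] flags=0010 LT?F → skip
[8] flags=0010 VS?F → skip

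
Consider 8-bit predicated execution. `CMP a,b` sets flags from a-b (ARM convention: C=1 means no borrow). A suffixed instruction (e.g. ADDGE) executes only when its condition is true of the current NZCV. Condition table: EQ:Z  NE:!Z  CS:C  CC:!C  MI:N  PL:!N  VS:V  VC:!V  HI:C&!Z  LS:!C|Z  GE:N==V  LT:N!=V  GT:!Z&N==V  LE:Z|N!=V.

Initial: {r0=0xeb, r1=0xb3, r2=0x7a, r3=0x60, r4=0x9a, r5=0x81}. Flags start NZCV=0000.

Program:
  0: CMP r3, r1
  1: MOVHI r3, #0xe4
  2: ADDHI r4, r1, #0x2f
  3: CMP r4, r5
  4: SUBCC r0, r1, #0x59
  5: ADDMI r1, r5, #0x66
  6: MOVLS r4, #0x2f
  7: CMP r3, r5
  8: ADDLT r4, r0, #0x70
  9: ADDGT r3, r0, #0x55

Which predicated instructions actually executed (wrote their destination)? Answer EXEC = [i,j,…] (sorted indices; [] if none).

0: ✓ CMP  NZCV=1001
1: · MOVHI
2: · ADDHI
3: ✓ CMP  NZCV=0010
4: · SUBCC
5: · ADDMI
6: · MOVLS
7: ✓ CMP  NZCV=1001
8: · ADDLT
9: ✓ ADDGT  r3←0x40

EXEC = [9]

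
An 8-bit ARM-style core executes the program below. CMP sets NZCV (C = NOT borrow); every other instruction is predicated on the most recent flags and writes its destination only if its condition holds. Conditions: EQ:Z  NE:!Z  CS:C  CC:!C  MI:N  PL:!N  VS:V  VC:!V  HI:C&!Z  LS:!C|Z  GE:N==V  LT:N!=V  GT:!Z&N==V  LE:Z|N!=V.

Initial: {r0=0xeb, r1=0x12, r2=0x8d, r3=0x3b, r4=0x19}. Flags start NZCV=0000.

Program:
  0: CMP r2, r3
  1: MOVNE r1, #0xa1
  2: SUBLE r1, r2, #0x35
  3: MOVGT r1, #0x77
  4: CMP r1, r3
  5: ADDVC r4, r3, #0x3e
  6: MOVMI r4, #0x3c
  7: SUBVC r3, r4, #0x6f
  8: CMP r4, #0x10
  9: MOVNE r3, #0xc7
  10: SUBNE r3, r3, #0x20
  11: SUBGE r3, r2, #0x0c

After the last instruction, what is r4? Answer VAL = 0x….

0: ✓ CMP  NZCV=0011
1: ✓ MOVNE  r1←0xa1
2: ✓ SUBLE  r1←0x58
3: · MOVGT
4: ✓ CMP  NZCV=0010
5: ✓ ADDVC  r4←0x79
6: · MOVMI
7: ✓ SUBVC  r3←0x0a
8: ✓ CMP  NZCV=0010
9: ✓ MOVNE  r3←0xc7
10: ✓ SUBNE  r3←0xa7
11: ✓ SUBGE  r3←0x81

VAL = 0x79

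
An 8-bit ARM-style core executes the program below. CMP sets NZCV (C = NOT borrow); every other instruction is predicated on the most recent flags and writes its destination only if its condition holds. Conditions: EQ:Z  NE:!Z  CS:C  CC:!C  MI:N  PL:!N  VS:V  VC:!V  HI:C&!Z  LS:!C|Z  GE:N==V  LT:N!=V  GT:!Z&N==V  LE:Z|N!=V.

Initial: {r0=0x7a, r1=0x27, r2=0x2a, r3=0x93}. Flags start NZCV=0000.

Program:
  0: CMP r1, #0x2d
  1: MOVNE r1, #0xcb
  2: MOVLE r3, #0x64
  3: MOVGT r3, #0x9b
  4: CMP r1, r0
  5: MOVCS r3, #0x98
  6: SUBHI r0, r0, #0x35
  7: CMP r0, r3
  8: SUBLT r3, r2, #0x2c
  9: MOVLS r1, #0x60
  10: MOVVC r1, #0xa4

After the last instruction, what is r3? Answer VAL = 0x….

VAL = 0x98

0: ✓ CMP  NZCV=1000
1: ✓ MOVNE  r1←0xcb
2: ✓ MOVLE  r3←0x64
3: · MOVGT
4: ✓ CMP  NZCV=0011
5: ✓ MOVCS  r3←0x98
6: ✓ SUBHI  r0←0x45
7: ✓ CMP  NZCV=1001
8: · SUBLT
9: ✓ MOVLS  r1←0x60
10: · MOVVC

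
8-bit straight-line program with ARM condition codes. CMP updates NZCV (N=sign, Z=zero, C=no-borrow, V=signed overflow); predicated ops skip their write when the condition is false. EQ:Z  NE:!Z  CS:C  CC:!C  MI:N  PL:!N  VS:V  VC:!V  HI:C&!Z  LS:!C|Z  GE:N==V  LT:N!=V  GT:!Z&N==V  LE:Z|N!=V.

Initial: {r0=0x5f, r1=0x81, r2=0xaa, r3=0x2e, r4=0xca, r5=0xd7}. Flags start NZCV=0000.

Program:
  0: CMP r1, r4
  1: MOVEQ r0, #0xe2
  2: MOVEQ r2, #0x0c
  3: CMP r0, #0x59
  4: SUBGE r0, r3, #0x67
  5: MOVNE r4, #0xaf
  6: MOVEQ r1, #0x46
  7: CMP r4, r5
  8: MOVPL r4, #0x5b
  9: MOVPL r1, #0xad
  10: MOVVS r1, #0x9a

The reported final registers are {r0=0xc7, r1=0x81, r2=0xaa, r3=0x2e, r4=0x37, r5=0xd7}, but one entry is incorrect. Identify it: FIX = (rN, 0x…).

0: ✓ CMP  NZCV=1000
1: · MOVEQ
2: · MOVEQ
3: ✓ CMP  NZCV=0010
4: ✓ SUBGE  r0←0xc7
5: ✓ MOVNE  r4←0xaf
6: · MOVEQ
7: ✓ CMP  NZCV=1000
8: · MOVPL
9: · MOVPL
10: · MOVVS

FIX = (r4, 0xaf)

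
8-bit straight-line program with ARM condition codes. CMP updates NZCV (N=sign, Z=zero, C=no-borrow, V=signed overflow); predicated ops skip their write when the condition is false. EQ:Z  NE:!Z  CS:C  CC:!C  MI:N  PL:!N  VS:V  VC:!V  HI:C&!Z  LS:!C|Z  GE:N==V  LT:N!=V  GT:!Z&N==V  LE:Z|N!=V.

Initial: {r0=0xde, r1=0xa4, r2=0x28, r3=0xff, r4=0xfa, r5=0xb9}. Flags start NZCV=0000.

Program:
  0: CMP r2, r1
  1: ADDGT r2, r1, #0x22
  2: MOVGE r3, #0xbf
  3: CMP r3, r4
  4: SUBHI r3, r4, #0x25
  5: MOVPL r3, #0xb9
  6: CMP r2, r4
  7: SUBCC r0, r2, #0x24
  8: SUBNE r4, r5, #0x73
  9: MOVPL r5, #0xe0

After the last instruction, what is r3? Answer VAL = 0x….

VAL = 0xbf

[0] flags=1001 → (cmp)
[1] flags=1001 GT?T → r2=0xc6
[2] flags=1001 GE?T → r3=0xbf
[3] flags=1000 → (cmp)
[4] flags=1000 HI?F → skip
[5] flags=1000 PL?F → skip
[6] flags=1000 → (cmp)
[7] flags=1000 CC?T → r0=0xa2
[8] flags=1000 NE?T → r4=0x46
[9] flags=1000 PL?F → skip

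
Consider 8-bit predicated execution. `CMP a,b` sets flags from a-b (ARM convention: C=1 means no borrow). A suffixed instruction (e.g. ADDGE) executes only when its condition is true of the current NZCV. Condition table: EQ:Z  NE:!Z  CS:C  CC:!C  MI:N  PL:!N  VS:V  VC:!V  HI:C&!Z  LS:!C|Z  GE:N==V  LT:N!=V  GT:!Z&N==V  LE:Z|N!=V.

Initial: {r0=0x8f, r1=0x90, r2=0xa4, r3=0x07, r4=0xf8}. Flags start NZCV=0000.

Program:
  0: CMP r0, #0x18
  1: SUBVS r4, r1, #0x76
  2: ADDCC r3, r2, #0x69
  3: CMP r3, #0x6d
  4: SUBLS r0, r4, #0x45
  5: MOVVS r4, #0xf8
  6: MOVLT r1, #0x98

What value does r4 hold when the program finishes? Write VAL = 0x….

VAL = 0x1a

[0] flags=0011 → (cmp)
[1] flags=0011 VS?T → r4=0x1a
[2] flags=0011 CC?F → skip
[3] flags=1000 → (cmp)
[4] flags=1000 LS?T → r0=0xd5
[5] flags=1000 VS?F → skip
[6] flags=1000 LT?T → r1=0x98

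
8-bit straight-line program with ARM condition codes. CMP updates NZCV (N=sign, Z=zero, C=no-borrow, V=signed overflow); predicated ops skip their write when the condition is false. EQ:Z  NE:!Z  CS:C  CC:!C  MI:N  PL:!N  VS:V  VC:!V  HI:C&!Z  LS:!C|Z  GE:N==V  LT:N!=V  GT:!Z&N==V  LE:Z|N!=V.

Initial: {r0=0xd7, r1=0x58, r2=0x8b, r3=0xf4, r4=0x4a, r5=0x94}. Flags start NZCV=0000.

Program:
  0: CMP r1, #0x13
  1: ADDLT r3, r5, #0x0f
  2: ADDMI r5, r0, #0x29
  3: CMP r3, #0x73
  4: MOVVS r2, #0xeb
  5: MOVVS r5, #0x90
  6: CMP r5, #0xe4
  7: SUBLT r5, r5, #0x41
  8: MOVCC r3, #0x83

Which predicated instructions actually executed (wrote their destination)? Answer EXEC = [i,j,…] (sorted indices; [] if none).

[0] flags=0010 → (cmp)
[1] flags=0010 LT?F → skip
[2] flags=0010 MI?F → skip
[3] flags=1010 → (cmp)
[4] flags=1010 VS?F → skip
[5] flags=1010 VS?F → skip
[6] flags=1000 → (cmp)
[7] flags=1000 LT?T → r5=0x53
[8] flags=1000 CC?T → r3=0x83

EXEC = [7,8]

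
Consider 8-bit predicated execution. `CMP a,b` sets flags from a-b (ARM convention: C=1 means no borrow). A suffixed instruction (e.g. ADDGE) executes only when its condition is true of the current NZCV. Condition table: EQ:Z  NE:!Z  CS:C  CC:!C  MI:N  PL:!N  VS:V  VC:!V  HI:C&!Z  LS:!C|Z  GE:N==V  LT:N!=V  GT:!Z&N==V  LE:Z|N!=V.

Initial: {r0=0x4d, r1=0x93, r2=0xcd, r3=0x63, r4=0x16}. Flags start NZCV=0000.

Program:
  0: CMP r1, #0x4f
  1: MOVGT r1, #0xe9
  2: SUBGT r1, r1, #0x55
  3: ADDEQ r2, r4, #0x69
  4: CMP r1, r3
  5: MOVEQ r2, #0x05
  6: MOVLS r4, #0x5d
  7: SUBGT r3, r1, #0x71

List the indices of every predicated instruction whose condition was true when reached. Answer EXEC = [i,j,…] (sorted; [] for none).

EXEC = []

0: ✓ CMP  NZCV=0011
1: · MOVGT
2: · SUBGT
3: · ADDEQ
4: ✓ CMP  NZCV=0011
5: · MOVEQ
6: · MOVLS
7: · SUBGT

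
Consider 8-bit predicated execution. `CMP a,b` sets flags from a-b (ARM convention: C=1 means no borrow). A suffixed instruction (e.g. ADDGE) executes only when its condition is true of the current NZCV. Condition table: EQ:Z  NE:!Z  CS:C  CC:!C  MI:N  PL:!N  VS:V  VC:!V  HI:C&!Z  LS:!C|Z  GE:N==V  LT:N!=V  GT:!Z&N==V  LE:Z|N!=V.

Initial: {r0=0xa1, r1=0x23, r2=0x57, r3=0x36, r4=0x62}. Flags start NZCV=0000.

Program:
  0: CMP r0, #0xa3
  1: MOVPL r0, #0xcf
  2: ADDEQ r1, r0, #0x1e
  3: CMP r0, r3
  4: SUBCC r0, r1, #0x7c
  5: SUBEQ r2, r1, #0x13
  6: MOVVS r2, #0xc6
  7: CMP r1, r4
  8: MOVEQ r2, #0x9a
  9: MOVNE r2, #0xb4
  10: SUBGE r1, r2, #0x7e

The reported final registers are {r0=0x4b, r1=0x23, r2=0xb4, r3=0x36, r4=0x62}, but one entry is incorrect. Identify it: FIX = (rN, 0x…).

FIX = (r0, 0xa1)

0: ✓ CMP  NZCV=1000
1: · MOVPL
2: · ADDEQ
3: ✓ CMP  NZCV=0011
4: · SUBCC
5: · SUBEQ
6: ✓ MOVVS  r2←0xc6
7: ✓ CMP  NZCV=1000
8: · MOVEQ
9: ✓ MOVNE  r2←0xb4
10: · SUBGE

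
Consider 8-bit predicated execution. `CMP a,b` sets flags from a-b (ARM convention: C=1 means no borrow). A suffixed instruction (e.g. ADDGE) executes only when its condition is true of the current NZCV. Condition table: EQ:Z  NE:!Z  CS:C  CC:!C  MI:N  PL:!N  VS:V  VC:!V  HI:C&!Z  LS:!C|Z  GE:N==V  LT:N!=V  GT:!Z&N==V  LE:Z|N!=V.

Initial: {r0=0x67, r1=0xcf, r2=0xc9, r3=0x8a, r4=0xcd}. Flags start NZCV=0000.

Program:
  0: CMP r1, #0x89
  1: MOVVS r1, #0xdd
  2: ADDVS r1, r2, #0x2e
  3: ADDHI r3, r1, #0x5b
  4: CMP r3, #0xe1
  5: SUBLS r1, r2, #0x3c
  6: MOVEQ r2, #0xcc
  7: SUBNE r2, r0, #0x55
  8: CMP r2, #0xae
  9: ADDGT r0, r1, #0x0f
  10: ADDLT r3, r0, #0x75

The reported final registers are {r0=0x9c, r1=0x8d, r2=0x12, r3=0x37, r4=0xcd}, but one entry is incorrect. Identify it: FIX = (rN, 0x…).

0: ✓ CMP  NZCV=0010
1: · MOVVS
2: · ADDVS
3: ✓ ADDHI  r3←0x2a
4: ✓ CMP  NZCV=0000
5: ✓ SUBLS  r1←0x8d
6: · MOVEQ
7: ✓ SUBNE  r2←0x12
8: ✓ CMP  NZCV=0000
9: ✓ ADDGT  r0←0x9c
10: · ADDLT

FIX = (r3, 0x2a)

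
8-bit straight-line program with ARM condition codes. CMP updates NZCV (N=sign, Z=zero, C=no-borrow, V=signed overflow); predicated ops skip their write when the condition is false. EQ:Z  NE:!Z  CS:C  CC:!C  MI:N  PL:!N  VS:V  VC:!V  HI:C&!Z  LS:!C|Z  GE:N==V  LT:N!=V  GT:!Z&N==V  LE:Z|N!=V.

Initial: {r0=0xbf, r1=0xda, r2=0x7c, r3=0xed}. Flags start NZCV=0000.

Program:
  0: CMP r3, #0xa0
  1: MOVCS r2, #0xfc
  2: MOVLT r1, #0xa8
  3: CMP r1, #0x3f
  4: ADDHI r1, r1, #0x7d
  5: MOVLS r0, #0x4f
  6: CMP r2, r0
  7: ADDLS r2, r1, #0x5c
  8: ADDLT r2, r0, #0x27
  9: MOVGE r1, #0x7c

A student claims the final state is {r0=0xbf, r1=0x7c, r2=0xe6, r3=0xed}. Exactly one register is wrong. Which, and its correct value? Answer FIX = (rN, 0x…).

0: ✓ CMP  NZCV=0010
1: ✓ MOVCS  r2←0xfc
2: · MOVLT
3: ✓ CMP  NZCV=1010
4: ✓ ADDHI  r1←0x57
5: · MOVLS
6: ✓ CMP  NZCV=0010
7: · ADDLS
8: · ADDLT
9: ✓ MOVGE  r1←0x7c

FIX = (r2, 0xfc)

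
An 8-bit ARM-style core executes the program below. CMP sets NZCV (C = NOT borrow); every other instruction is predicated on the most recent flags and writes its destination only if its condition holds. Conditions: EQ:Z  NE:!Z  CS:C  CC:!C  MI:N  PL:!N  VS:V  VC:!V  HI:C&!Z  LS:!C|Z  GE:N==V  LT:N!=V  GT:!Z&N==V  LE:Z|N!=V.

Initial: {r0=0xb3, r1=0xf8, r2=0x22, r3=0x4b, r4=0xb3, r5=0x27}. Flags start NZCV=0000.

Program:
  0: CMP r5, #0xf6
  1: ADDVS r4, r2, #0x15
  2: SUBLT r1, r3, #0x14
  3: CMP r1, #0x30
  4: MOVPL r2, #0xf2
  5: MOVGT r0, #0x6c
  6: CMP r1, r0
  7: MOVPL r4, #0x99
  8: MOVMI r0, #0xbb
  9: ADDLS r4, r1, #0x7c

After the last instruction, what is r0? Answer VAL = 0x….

0: ✓ CMP  NZCV=0000
1: · ADDVS
2: · SUBLT
3: ✓ CMP  NZCV=1010
4: · MOVPL
5: · MOVGT
6: ✓ CMP  NZCV=0010
7: ✓ MOVPL  r4←0x99
8: · MOVMI
9: · ADDLS

VAL = 0xb3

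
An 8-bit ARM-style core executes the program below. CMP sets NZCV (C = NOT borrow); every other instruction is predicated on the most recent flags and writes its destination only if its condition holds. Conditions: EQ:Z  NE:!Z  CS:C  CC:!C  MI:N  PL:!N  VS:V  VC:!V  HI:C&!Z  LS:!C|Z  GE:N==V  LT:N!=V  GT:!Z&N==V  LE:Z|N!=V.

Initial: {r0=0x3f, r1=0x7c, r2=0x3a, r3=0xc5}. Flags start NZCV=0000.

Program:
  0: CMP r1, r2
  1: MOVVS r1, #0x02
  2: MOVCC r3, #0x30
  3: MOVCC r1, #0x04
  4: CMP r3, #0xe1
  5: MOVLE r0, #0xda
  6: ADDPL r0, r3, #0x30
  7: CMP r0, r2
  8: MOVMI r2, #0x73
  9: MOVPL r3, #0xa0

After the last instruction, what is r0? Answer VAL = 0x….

VAL = 0xda

[0] flags=0010 → (cmp)
[1] flags=0010 VS?F → skip
[2] flags=0010 CC?F → skip
[3] flags=0010 CC?F → skip
[4] flags=1000 → (cmp)
[5] flags=1000 LE?T → r0=0xda
[6] flags=1000 PL?F → skip
[7] flags=1010 → (cmp)
[8] flags=1010 MI?T → r2=0x73
[9] flags=1010 PL?F → skip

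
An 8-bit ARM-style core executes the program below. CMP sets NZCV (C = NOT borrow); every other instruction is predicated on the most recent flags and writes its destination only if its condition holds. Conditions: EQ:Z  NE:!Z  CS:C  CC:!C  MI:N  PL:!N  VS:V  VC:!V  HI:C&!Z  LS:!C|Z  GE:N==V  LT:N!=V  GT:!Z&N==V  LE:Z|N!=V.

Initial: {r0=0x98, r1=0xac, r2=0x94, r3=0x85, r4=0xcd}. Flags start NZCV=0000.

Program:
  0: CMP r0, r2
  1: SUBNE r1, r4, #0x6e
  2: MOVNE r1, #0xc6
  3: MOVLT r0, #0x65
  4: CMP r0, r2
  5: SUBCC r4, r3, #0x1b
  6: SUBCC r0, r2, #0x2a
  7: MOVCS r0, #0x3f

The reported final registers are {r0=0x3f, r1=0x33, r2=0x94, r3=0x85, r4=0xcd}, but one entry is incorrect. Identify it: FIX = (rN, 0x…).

FIX = (r1, 0xc6)

0: ✓ CMP  NZCV=0010
1: ✓ SUBNE  r1←0x5f
2: ✓ MOVNE  r1←0xc6
3: · MOVLT
4: ✓ CMP  NZCV=0010
5: · SUBCC
6: · SUBCC
7: ✓ MOVCS  r0←0x3f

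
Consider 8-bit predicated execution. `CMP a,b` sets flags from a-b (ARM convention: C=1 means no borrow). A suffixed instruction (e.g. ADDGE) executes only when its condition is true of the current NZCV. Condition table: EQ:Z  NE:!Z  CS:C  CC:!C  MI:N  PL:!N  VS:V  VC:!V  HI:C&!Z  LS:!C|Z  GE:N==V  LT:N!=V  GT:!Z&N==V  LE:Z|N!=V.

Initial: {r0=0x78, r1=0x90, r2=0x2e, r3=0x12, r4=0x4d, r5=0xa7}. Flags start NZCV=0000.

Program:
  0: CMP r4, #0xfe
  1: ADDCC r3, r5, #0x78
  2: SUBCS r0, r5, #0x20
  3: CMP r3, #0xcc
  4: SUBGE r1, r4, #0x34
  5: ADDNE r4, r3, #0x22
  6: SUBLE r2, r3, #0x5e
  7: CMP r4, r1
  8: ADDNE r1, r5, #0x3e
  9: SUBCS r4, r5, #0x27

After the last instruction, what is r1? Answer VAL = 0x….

[0] flags=0000 → (cmp)
[1] flags=0000 CC?T → r3=0x1f
[2] flags=0000 CS?F → skip
[3] flags=0000 → (cmp)
[4] flags=0000 GE?T → r1=0x19
[5] flags=0000 NE?T → r4=0x41
[6] flags=0000 LE?F → skip
[7] flags=0010 → (cmp)
[8] flags=0010 NE?T → r1=0xe5
[9] flags=0010 CS?T → r4=0x80

VAL = 0xe5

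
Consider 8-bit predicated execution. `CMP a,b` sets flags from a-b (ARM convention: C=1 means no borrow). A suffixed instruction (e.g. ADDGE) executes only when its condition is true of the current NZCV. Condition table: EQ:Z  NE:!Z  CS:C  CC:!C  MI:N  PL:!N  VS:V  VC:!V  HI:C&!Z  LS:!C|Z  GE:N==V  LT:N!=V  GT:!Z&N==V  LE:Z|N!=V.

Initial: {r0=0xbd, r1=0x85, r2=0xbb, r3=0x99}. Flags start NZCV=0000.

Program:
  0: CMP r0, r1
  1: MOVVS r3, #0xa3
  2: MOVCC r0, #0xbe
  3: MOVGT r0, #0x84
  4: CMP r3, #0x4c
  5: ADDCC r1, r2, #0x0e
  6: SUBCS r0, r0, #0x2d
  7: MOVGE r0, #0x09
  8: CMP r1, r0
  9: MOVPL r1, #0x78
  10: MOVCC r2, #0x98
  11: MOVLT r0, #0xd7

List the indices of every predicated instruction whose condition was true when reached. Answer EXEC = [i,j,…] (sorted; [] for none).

0: ✓ CMP  NZCV=0010
1: · MOVVS
2: · MOVCC
3: ✓ MOVGT  r0←0x84
4: ✓ CMP  NZCV=0011
5: · ADDCC
6: ✓ SUBCS  r0←0x57
7: · MOVGE
8: ✓ CMP  NZCV=0011
9: ✓ MOVPL  r1←0x78
10: · MOVCC
11: ✓ MOVLT  r0←0xd7

EXEC = [3,6,9,11]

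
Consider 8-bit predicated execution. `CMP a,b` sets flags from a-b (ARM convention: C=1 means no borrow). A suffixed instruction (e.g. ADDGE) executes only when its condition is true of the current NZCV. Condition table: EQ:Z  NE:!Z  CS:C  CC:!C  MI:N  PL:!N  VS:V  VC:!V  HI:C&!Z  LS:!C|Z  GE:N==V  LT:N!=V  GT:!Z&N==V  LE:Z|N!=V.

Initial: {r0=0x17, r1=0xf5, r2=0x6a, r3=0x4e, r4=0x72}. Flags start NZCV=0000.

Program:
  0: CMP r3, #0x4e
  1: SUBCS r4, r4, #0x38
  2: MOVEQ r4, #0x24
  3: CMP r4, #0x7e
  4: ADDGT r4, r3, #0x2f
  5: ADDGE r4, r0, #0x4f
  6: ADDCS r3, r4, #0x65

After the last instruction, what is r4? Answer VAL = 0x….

[0] flags=0110 → (cmp)
[1] flags=0110 CS?T → r4=0x3a
[2] flags=0110 EQ?T → r4=0x24
[3] flags=1000 → (cmp)
[4] flags=1000 GT?F → skip
[5] flags=1000 GE?F → skip
[6] flags=1000 CS?F → skip

VAL = 0x24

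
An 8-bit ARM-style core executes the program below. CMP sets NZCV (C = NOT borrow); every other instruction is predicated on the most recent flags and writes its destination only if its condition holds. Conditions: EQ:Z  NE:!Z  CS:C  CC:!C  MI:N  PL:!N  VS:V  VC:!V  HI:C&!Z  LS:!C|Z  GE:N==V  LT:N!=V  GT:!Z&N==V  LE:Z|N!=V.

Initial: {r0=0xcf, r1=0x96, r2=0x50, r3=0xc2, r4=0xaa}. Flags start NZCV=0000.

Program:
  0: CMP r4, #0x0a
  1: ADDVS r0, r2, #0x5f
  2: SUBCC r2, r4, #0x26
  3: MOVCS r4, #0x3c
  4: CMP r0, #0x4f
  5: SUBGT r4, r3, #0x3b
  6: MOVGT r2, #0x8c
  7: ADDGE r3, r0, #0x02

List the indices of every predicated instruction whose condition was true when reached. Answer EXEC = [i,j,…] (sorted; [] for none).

[0] flags=1010 → (cmp)
[1] flags=1010 VS?F → skip
[2] flags=1010 CC?F → skip
[3] flags=1010 CS?T → r4=0x3c
[4] flags=1010 → (cmp)
[5] flags=1010 GT?F → skip
[6] flags=1010 GT?F → skip
[7] flags=1010 GE?F → skip

EXEC = [3]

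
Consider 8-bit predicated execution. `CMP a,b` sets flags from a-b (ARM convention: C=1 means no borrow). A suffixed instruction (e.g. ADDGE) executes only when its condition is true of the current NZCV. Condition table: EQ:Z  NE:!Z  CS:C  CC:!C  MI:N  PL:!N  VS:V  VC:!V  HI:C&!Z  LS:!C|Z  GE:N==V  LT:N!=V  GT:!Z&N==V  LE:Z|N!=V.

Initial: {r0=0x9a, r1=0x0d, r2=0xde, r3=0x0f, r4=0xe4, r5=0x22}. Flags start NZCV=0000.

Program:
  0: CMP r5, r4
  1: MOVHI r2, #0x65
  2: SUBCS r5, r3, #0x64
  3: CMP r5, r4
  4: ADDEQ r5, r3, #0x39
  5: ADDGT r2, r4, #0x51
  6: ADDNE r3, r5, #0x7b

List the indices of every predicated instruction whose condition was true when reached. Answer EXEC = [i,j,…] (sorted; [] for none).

0: ✓ CMP  NZCV=0000
1: · MOVHI
2: · SUBCS
3: ✓ CMP  NZCV=0000
4: · ADDEQ
5: ✓ ADDGT  r2←0x35
6: ✓ ADDNE  r3←0x9d

EXEC = [5,6]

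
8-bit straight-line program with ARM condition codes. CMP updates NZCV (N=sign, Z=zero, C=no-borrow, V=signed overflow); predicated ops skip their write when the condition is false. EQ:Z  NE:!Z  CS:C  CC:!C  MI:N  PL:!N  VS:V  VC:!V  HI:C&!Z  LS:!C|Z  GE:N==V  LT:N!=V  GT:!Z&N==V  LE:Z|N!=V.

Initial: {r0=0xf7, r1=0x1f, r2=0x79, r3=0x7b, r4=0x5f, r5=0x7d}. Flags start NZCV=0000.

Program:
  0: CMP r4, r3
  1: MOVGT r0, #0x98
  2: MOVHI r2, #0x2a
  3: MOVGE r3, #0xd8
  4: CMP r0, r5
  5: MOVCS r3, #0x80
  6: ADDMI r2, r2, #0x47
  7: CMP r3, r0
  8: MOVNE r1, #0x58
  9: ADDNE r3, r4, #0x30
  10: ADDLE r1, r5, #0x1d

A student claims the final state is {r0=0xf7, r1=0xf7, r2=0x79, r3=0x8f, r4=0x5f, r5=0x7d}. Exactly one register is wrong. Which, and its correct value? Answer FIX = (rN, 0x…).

FIX = (r1, 0x9a)

[0] flags=1000 → (cmp)
[1] flags=1000 GT?F → skip
[2] flags=1000 HI?F → skip
[3] flags=1000 GE?F → skip
[4] flags=0011 → (cmp)
[5] flags=0011 CS?T → r3=0x80
[6] flags=0011 MI?F → skip
[7] flags=1000 → (cmp)
[8] flags=1000 NE?T → r1=0x58
[9] flags=1000 NE?T → r3=0x8f
[10] flags=1000 LE?T → r1=0x9a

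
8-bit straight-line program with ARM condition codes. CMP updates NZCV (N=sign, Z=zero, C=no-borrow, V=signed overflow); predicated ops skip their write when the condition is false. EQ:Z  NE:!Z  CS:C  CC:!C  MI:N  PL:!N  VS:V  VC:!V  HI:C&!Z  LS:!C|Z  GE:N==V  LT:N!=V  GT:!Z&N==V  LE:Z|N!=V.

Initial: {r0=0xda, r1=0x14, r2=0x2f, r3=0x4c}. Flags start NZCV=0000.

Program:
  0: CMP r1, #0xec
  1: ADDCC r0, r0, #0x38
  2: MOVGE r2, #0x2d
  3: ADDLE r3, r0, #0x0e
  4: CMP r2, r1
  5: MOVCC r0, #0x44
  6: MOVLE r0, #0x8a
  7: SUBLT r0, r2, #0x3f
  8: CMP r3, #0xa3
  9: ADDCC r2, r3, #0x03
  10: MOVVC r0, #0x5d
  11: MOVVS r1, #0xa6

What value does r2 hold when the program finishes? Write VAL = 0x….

VAL = 0x4f

[0] flags=0000 → (cmp)
[1] flags=0000 CC?T → r0=0x12
[2] flags=0000 GE?T → r2=0x2d
[3] flags=0000 LE?F → skip
[4] flags=0010 → (cmp)
[5] flags=0010 CC?F → skip
[6] flags=0010 LE?F → skip
[7] flags=0010 LT?F → skip
[8] flags=1001 → (cmp)
[9] flags=1001 CC?T → r2=0x4f
[10] flags=1001 VC?F → skip
[11] flags=1001 VS?T → r1=0xa6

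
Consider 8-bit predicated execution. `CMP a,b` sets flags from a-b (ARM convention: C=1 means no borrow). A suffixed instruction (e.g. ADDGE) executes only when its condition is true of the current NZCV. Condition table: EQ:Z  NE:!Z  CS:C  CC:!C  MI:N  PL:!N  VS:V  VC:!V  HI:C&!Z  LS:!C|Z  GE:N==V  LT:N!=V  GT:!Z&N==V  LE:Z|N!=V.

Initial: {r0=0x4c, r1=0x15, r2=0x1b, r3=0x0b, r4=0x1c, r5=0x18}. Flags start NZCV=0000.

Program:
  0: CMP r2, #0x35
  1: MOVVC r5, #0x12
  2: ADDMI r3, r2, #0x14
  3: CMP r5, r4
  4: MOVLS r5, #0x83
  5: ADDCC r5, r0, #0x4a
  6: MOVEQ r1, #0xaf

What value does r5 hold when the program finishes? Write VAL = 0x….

0: ✓ CMP  NZCV=1000
1: ✓ MOVVC  r5←0x12
2: ✓ ADDMI  r3←0x2f
3: ✓ CMP  NZCV=1000
4: ✓ MOVLS  r5←0x83
5: ✓ ADDCC  r5←0x96
6: · MOVEQ

VAL = 0x96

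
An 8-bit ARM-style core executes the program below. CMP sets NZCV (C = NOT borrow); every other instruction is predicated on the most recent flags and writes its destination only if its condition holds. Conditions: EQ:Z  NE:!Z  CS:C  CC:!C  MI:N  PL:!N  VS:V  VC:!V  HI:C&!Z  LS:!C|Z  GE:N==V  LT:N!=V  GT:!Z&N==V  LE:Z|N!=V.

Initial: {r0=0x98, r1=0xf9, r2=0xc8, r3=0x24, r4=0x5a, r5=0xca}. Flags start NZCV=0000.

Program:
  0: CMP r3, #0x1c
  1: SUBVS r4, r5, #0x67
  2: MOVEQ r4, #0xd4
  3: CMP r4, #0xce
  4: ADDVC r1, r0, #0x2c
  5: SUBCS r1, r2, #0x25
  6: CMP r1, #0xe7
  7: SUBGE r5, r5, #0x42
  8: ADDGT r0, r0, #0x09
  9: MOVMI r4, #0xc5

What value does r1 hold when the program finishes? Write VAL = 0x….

0: ✓ CMP  NZCV=0010
1: · SUBVS
2: · MOVEQ
3: ✓ CMP  NZCV=1001
4: · ADDVC
5: · SUBCS
6: ✓ CMP  NZCV=0010
7: ✓ SUBGE  r5←0x88
8: ✓ ADDGT  r0←0xa1
9: · MOVMI

VAL = 0xf9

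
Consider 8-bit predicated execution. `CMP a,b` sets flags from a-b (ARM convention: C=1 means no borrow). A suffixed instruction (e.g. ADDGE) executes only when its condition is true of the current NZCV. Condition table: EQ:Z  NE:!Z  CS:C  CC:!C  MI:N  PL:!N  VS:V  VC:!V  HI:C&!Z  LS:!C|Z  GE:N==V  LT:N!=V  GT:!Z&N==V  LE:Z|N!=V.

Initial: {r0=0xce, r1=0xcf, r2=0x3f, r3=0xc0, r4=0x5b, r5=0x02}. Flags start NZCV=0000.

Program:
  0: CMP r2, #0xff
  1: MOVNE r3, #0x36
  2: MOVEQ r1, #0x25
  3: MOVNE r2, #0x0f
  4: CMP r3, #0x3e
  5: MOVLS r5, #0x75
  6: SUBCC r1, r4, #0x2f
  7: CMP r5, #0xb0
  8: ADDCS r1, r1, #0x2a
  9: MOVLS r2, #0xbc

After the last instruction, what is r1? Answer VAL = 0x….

VAL = 0x2c

0: ✓ CMP  NZCV=0000
1: ✓ MOVNE  r3←0x36
2: · MOVEQ
3: ✓ MOVNE  r2←0x0f
4: ✓ CMP  NZCV=1000
5: ✓ MOVLS  r5←0x75
6: ✓ SUBCC  r1←0x2c
7: ✓ CMP  NZCV=1001
8: · ADDCS
9: ✓ MOVLS  r2←0xbc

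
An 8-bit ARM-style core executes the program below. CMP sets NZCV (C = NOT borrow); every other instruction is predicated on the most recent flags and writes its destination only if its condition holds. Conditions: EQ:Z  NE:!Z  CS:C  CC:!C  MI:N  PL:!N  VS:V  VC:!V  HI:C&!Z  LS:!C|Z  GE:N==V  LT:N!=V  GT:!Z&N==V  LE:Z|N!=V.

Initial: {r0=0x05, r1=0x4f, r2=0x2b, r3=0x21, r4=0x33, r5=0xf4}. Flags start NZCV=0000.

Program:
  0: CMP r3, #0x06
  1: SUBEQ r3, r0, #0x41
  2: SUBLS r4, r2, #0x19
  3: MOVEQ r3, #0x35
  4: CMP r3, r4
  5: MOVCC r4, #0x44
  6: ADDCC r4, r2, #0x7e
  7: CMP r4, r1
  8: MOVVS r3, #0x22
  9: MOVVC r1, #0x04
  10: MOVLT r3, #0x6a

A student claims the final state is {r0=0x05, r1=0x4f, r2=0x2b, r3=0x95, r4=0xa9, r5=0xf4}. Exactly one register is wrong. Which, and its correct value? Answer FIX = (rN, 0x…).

FIX = (r3, 0x6a)

0: ✓ CMP  NZCV=0010
1: · SUBEQ
2: · SUBLS
3: · MOVEQ
4: ✓ CMP  NZCV=1000
5: ✓ MOVCC  r4←0x44
6: ✓ ADDCC  r4←0xa9
7: ✓ CMP  NZCV=0011
8: ✓ MOVVS  r3←0x22
9: · MOVVC
10: ✓ MOVLT  r3←0x6a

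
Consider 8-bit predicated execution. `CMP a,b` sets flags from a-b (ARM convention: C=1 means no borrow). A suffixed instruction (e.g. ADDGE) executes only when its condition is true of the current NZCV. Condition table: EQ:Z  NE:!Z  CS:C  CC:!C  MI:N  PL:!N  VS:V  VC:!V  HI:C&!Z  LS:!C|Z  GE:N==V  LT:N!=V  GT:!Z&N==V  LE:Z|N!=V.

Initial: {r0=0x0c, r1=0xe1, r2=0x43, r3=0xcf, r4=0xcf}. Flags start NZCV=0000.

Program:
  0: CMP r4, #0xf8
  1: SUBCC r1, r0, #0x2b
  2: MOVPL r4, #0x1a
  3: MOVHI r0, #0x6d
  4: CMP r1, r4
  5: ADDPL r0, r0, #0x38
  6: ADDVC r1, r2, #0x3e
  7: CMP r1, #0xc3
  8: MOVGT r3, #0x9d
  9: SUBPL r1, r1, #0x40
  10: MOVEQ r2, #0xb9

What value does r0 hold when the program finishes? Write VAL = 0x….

VAL = 0x44

0: ✓ CMP  NZCV=1000
1: ✓ SUBCC  r1←0xe1
2: · MOVPL
3: · MOVHI
4: ✓ CMP  NZCV=0010
5: ✓ ADDPL  r0←0x44
6: ✓ ADDVC  r1←0x81
7: ✓ CMP  NZCV=1000
8: · MOVGT
9: · SUBPL
10: · MOVEQ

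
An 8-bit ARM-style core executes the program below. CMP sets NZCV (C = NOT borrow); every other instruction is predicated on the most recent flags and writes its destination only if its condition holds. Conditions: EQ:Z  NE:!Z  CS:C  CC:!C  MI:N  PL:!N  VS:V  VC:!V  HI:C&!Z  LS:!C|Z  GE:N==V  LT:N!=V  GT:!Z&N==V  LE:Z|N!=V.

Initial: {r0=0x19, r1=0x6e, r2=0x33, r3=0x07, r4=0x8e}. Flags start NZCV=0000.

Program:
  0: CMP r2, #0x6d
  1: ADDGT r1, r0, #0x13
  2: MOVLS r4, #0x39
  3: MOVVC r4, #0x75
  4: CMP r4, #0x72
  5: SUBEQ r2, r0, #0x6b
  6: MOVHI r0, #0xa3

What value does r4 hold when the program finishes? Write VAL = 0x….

VAL = 0x75

[0] flags=1000 → (cmp)
[1] flags=1000 GT?F → skip
[2] flags=1000 LS?T → r4=0x39
[3] flags=1000 VC?T → r4=0x75
[4] flags=0010 → (cmp)
[5] flags=0010 EQ?F → skip
[6] flags=0010 HI?T → r0=0xa3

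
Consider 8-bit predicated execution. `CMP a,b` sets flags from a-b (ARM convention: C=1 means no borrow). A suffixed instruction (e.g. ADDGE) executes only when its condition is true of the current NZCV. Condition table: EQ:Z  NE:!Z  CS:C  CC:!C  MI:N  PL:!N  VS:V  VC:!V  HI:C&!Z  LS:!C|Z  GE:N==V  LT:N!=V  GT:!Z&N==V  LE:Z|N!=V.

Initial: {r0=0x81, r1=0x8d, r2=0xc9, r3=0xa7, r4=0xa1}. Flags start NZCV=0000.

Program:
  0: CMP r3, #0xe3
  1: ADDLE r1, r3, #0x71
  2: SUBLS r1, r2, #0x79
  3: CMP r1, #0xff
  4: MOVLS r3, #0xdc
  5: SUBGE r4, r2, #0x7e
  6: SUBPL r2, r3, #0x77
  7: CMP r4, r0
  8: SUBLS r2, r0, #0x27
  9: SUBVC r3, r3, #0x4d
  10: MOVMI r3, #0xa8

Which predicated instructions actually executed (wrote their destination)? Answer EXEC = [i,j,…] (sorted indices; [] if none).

EXEC = [1,2,4,5,6,8,10]

[0] flags=1000 → (cmp)
[1] flags=1000 LE?T → r1=0x18
[2] flags=1000 LS?T → r1=0x50
[3] flags=0000 → (cmp)
[4] flags=0000 LS?T → r3=0xdc
[5] flags=0000 GE?T → r4=0x4b
[6] flags=0000 PL?T → r2=0x65
[7] flags=1001 → (cmp)
[8] flags=1001 LS?T → r2=0x5a
[9] flags=1001 VC?F → skip
[10] flags=1001 MI?T → r3=0xa8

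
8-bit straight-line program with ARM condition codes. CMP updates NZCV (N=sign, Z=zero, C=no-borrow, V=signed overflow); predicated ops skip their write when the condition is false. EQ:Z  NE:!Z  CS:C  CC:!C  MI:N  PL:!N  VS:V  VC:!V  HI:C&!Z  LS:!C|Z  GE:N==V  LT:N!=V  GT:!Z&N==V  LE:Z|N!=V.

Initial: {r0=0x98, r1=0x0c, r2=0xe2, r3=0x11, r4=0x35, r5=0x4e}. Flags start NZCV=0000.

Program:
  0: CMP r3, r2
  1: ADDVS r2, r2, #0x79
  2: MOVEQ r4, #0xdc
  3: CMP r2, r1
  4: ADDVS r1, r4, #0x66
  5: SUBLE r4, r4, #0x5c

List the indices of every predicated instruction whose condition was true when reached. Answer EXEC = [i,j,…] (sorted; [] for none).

[0] flags=0000 → (cmp)
[1] flags=0000 VS?F → skip
[2] flags=0000 EQ?F → skip
[3] flags=1010 → (cmp)
[4] flags=1010 VS?F → skip
[5] flags=1010 LE?T → r4=0xd9

EXEC = [5]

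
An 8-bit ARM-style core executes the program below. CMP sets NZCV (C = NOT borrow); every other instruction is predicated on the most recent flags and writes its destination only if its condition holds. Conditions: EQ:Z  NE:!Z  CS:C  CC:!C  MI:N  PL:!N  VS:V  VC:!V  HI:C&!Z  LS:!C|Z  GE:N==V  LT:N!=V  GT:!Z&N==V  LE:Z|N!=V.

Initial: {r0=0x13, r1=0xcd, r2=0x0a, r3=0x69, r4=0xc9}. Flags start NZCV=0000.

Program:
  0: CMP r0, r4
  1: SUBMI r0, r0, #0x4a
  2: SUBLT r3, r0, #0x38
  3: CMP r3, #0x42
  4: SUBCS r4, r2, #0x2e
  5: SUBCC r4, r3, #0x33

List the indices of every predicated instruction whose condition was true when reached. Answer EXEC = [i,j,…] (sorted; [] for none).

EXEC = [4]

0: ✓ CMP  NZCV=0000
1: · SUBMI
2: · SUBLT
3: ✓ CMP  NZCV=0010
4: ✓ SUBCS  r4←0xdc
5: · SUBCC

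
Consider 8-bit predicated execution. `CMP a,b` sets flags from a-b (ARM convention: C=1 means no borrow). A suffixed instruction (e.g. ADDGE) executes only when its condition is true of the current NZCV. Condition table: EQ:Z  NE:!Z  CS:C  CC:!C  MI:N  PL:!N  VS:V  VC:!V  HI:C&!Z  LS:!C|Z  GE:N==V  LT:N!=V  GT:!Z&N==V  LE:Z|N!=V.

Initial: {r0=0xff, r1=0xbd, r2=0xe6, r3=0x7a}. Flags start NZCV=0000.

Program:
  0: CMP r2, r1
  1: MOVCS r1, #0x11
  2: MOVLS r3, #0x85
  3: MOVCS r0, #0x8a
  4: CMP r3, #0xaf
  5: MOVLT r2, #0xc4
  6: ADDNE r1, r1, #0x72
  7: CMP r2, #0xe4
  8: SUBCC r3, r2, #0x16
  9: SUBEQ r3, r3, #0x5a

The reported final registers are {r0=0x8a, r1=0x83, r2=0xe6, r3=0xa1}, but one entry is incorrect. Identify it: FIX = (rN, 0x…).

0: ✓ CMP  NZCV=0010
1: ✓ MOVCS  r1←0x11
2: · MOVLS
3: ✓ MOVCS  r0←0x8a
4: ✓ CMP  NZCV=1001
5: · MOVLT
6: ✓ ADDNE  r1←0x83
7: ✓ CMP  NZCV=0010
8: · SUBCC
9: · SUBEQ

FIX = (r3, 0x7a)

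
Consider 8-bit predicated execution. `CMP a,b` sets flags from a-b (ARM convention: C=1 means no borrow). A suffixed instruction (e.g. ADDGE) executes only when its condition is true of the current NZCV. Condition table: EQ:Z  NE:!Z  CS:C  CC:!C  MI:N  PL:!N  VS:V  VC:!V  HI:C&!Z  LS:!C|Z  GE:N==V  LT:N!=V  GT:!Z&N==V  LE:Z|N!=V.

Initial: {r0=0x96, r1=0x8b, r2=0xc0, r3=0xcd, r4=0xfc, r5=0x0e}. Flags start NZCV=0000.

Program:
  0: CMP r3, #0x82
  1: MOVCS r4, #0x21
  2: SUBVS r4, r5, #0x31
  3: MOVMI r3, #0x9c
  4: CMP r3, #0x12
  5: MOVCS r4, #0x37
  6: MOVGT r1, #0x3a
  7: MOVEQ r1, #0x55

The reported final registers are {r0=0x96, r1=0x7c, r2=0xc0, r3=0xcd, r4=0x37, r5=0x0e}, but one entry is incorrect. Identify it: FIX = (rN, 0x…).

FIX = (r1, 0x8b)

0: ✓ CMP  NZCV=0010
1: ✓ MOVCS  r4←0x21
2: · SUBVS
3: · MOVMI
4: ✓ CMP  NZCV=1010
5: ✓ MOVCS  r4←0x37
6: · MOVGT
7: · MOVEQ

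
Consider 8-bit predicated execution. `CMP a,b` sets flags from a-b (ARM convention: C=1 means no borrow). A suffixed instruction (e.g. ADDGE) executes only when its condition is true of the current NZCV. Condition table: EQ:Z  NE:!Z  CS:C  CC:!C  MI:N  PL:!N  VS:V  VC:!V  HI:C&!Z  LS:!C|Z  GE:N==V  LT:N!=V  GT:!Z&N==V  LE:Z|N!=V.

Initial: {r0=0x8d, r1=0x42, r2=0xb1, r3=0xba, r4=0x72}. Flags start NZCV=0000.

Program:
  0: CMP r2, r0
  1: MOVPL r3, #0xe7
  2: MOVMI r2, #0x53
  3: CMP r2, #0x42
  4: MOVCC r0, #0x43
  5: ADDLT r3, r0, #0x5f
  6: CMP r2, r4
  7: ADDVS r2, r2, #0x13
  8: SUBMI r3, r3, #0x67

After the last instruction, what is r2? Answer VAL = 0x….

0: ✓ CMP  NZCV=0010
1: ✓ MOVPL  r3←0xe7
2: · MOVMI
3: ✓ CMP  NZCV=0011
4: · MOVCC
5: ✓ ADDLT  r3←0xec
6: ✓ CMP  NZCV=0011
7: ✓ ADDVS  r2←0xc4
8: · SUBMI

VAL = 0xc4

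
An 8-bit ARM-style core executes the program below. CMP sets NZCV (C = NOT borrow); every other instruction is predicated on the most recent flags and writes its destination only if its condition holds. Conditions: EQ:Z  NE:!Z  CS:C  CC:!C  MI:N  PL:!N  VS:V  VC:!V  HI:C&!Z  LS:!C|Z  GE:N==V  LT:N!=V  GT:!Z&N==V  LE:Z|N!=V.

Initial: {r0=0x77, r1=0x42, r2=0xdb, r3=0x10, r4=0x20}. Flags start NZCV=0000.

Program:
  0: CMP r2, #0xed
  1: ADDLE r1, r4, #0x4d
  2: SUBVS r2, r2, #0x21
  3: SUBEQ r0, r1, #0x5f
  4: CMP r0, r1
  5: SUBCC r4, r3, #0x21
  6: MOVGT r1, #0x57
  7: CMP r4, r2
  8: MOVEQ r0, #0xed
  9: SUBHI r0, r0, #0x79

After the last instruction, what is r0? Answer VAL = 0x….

[0] flags=1000 → (cmp)
[1] flags=1000 LE?T → r1=0x6d
[2] flags=1000 VS?F → skip
[3] flags=1000 EQ?F → skip
[4] flags=0010 → (cmp)
[5] flags=0010 CC?F → skip
[6] flags=0010 GT?T → r1=0x57
[7] flags=0000 → (cmp)
[8] flags=0000 EQ?F → skip
[9] flags=0000 HI?F → skip

VAL = 0x77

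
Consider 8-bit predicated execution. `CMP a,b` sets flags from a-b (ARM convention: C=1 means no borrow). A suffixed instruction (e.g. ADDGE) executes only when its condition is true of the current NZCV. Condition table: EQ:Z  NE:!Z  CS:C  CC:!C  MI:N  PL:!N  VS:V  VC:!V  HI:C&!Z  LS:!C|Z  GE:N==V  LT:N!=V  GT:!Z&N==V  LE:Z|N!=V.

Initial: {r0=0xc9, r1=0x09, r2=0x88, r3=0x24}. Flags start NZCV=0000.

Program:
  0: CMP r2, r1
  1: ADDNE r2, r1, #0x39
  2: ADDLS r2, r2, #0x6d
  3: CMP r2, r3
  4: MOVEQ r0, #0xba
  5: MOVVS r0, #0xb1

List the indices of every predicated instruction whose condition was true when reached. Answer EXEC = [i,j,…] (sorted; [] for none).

EXEC = [1]

0: ✓ CMP  NZCV=0011
1: ✓ ADDNE  r2←0x42
2: · ADDLS
3: ✓ CMP  NZCV=0010
4: · MOVEQ
5: · MOVVS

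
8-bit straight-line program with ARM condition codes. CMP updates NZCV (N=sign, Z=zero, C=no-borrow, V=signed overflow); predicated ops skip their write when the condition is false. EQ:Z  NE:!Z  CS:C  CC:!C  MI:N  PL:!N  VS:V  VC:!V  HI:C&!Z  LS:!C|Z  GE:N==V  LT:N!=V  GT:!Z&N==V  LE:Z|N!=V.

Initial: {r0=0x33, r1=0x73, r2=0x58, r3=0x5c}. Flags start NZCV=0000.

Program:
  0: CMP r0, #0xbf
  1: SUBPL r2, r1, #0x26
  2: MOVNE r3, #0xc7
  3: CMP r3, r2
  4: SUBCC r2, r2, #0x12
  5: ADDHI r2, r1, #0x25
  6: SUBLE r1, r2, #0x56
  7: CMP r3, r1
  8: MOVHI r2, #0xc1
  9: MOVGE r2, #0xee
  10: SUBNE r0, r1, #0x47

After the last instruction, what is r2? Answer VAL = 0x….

[0] flags=0000 → (cmp)
[1] flags=0000 PL?T → r2=0x4d
[2] flags=0000 NE?T → r3=0xc7
[3] flags=0011 → (cmp)
[4] flags=0011 CC?F → skip
[5] flags=0011 HI?T → r2=0x98
[6] flags=0011 LE?T → r1=0x42
[7] flags=1010 → (cmp)
[8] flags=1010 HI?T → r2=0xc1
[9] flags=1010 GE?F → skip
[10] flags=1010 NE?T → r0=0xfb

VAL = 0xc1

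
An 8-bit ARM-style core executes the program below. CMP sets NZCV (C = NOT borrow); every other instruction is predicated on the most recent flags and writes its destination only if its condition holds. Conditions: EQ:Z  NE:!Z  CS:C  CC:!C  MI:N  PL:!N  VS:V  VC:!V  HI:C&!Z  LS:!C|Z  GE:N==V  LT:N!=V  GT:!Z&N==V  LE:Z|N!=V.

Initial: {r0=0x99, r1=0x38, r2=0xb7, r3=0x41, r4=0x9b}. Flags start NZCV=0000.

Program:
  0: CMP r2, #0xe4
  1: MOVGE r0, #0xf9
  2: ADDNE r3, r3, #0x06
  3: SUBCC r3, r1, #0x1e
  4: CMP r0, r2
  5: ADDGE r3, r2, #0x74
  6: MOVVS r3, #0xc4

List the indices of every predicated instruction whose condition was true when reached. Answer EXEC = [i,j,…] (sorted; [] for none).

EXEC = [2,3]

0: ✓ CMP  NZCV=1000
1: · MOVGE
2: ✓ ADDNE  r3←0x47
3: ✓ SUBCC  r3←0x1a
4: ✓ CMP  NZCV=1000
5: · ADDGE
6: · MOVVS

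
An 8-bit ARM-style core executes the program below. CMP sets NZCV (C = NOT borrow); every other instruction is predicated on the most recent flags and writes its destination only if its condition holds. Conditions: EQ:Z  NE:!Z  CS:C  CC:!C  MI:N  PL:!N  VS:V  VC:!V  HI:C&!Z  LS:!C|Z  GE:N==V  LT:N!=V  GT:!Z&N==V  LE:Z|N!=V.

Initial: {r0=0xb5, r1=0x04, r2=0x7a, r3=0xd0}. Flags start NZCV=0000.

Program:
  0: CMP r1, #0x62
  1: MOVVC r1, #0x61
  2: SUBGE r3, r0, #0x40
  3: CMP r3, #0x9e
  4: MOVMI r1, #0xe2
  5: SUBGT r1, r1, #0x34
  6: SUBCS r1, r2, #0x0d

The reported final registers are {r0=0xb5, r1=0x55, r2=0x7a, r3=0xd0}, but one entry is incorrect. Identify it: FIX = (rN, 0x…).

0: ✓ CMP  NZCV=1000
1: ✓ MOVVC  r1←0x61
2: · SUBGE
3: ✓ CMP  NZCV=0010
4: · MOVMI
5: ✓ SUBGT  r1←0x2d
6: ✓ SUBCS  r1←0x6d

FIX = (r1, 0x6d)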